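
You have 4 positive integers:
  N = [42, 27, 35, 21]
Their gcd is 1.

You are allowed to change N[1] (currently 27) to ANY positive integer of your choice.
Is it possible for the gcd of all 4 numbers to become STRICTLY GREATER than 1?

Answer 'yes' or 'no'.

Answer: yes

Derivation:
Current gcd = 1
gcd of all OTHER numbers (without N[1]=27): gcd([42, 35, 21]) = 7
The new gcd after any change is gcd(7, new_value).
This can be at most 7.
Since 7 > old gcd 1, the gcd CAN increase (e.g., set N[1] = 7).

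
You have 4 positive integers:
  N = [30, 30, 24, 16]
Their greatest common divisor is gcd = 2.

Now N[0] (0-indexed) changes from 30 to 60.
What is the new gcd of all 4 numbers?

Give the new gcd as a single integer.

Answer: 2

Derivation:
Numbers: [30, 30, 24, 16], gcd = 2
Change: index 0, 30 -> 60
gcd of the OTHER numbers (without index 0): gcd([30, 24, 16]) = 2
New gcd = gcd(g_others, new_val) = gcd(2, 60) = 2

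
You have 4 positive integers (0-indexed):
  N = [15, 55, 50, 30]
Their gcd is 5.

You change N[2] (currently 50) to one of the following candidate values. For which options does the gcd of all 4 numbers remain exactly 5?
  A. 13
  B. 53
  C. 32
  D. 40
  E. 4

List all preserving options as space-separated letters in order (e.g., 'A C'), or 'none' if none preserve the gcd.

Answer: D

Derivation:
Old gcd = 5; gcd of others (without N[2]) = 5
New gcd for candidate v: gcd(5, v). Preserves old gcd iff gcd(5, v) = 5.
  Option A: v=13, gcd(5,13)=1 -> changes
  Option B: v=53, gcd(5,53)=1 -> changes
  Option C: v=32, gcd(5,32)=1 -> changes
  Option D: v=40, gcd(5,40)=5 -> preserves
  Option E: v=4, gcd(5,4)=1 -> changes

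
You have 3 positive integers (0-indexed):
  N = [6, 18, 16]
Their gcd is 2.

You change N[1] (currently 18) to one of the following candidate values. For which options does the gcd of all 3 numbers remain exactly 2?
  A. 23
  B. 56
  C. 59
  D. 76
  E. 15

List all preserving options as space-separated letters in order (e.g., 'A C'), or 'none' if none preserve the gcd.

Old gcd = 2; gcd of others (without N[1]) = 2
New gcd for candidate v: gcd(2, v). Preserves old gcd iff gcd(2, v) = 2.
  Option A: v=23, gcd(2,23)=1 -> changes
  Option B: v=56, gcd(2,56)=2 -> preserves
  Option C: v=59, gcd(2,59)=1 -> changes
  Option D: v=76, gcd(2,76)=2 -> preserves
  Option E: v=15, gcd(2,15)=1 -> changes

Answer: B D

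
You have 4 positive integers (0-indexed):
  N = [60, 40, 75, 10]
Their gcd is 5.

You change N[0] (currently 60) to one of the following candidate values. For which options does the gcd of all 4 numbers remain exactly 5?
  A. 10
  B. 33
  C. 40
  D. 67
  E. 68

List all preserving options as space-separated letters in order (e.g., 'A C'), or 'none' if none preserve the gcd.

Old gcd = 5; gcd of others (without N[0]) = 5
New gcd for candidate v: gcd(5, v). Preserves old gcd iff gcd(5, v) = 5.
  Option A: v=10, gcd(5,10)=5 -> preserves
  Option B: v=33, gcd(5,33)=1 -> changes
  Option C: v=40, gcd(5,40)=5 -> preserves
  Option D: v=67, gcd(5,67)=1 -> changes
  Option E: v=68, gcd(5,68)=1 -> changes

Answer: A C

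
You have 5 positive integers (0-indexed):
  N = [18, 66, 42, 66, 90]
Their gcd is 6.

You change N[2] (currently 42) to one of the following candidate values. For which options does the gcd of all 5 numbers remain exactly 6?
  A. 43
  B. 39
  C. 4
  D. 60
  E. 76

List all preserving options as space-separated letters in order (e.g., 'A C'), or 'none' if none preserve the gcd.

Old gcd = 6; gcd of others (without N[2]) = 6
New gcd for candidate v: gcd(6, v). Preserves old gcd iff gcd(6, v) = 6.
  Option A: v=43, gcd(6,43)=1 -> changes
  Option B: v=39, gcd(6,39)=3 -> changes
  Option C: v=4, gcd(6,4)=2 -> changes
  Option D: v=60, gcd(6,60)=6 -> preserves
  Option E: v=76, gcd(6,76)=2 -> changes

Answer: D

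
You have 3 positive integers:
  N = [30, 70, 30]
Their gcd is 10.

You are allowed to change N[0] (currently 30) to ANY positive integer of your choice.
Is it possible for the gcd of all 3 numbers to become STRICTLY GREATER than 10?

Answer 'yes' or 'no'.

Current gcd = 10
gcd of all OTHER numbers (without N[0]=30): gcd([70, 30]) = 10
The new gcd after any change is gcd(10, new_value).
This can be at most 10.
Since 10 = old gcd 10, the gcd can only stay the same or decrease.

Answer: no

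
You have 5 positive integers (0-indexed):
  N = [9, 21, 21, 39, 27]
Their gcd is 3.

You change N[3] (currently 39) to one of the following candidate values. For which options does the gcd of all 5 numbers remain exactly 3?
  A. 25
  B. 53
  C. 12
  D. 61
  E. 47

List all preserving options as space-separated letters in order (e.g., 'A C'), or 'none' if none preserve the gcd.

Old gcd = 3; gcd of others (without N[3]) = 3
New gcd for candidate v: gcd(3, v). Preserves old gcd iff gcd(3, v) = 3.
  Option A: v=25, gcd(3,25)=1 -> changes
  Option B: v=53, gcd(3,53)=1 -> changes
  Option C: v=12, gcd(3,12)=3 -> preserves
  Option D: v=61, gcd(3,61)=1 -> changes
  Option E: v=47, gcd(3,47)=1 -> changes

Answer: C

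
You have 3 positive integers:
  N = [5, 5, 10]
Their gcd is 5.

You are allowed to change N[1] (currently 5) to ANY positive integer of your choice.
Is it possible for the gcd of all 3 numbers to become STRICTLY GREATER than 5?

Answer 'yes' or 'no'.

Answer: no

Derivation:
Current gcd = 5
gcd of all OTHER numbers (without N[1]=5): gcd([5, 10]) = 5
The new gcd after any change is gcd(5, new_value).
This can be at most 5.
Since 5 = old gcd 5, the gcd can only stay the same or decrease.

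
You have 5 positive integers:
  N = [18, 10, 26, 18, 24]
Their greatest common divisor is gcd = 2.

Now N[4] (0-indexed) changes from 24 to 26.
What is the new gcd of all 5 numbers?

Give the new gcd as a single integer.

Numbers: [18, 10, 26, 18, 24], gcd = 2
Change: index 4, 24 -> 26
gcd of the OTHER numbers (without index 4): gcd([18, 10, 26, 18]) = 2
New gcd = gcd(g_others, new_val) = gcd(2, 26) = 2

Answer: 2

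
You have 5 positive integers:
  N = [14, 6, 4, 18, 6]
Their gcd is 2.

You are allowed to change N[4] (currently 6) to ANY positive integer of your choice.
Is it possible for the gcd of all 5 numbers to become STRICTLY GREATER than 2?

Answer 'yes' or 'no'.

Answer: no

Derivation:
Current gcd = 2
gcd of all OTHER numbers (without N[4]=6): gcd([14, 6, 4, 18]) = 2
The new gcd after any change is gcd(2, new_value).
This can be at most 2.
Since 2 = old gcd 2, the gcd can only stay the same or decrease.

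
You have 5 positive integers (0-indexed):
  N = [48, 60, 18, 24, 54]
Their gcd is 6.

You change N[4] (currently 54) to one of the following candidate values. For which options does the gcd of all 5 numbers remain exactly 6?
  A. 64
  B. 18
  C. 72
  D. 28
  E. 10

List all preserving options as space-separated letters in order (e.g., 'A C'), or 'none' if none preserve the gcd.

Old gcd = 6; gcd of others (without N[4]) = 6
New gcd for candidate v: gcd(6, v). Preserves old gcd iff gcd(6, v) = 6.
  Option A: v=64, gcd(6,64)=2 -> changes
  Option B: v=18, gcd(6,18)=6 -> preserves
  Option C: v=72, gcd(6,72)=6 -> preserves
  Option D: v=28, gcd(6,28)=2 -> changes
  Option E: v=10, gcd(6,10)=2 -> changes

Answer: B C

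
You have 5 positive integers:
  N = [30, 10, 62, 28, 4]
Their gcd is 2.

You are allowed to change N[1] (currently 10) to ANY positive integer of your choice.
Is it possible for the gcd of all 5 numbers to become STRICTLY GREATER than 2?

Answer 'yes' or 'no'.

Current gcd = 2
gcd of all OTHER numbers (without N[1]=10): gcd([30, 62, 28, 4]) = 2
The new gcd after any change is gcd(2, new_value).
This can be at most 2.
Since 2 = old gcd 2, the gcd can only stay the same or decrease.

Answer: no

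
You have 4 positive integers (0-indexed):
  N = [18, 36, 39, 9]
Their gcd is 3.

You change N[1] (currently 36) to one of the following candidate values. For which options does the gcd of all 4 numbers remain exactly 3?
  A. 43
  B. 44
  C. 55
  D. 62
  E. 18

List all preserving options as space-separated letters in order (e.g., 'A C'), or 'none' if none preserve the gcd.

Answer: E

Derivation:
Old gcd = 3; gcd of others (without N[1]) = 3
New gcd for candidate v: gcd(3, v). Preserves old gcd iff gcd(3, v) = 3.
  Option A: v=43, gcd(3,43)=1 -> changes
  Option B: v=44, gcd(3,44)=1 -> changes
  Option C: v=55, gcd(3,55)=1 -> changes
  Option D: v=62, gcd(3,62)=1 -> changes
  Option E: v=18, gcd(3,18)=3 -> preserves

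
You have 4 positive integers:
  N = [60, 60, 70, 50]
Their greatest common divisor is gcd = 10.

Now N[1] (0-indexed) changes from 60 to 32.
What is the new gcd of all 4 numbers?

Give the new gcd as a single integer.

Numbers: [60, 60, 70, 50], gcd = 10
Change: index 1, 60 -> 32
gcd of the OTHER numbers (without index 1): gcd([60, 70, 50]) = 10
New gcd = gcd(g_others, new_val) = gcd(10, 32) = 2

Answer: 2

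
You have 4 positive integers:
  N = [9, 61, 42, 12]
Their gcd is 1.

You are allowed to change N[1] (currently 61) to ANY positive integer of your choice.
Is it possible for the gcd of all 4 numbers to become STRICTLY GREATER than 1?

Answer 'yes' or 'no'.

Answer: yes

Derivation:
Current gcd = 1
gcd of all OTHER numbers (without N[1]=61): gcd([9, 42, 12]) = 3
The new gcd after any change is gcd(3, new_value).
This can be at most 3.
Since 3 > old gcd 1, the gcd CAN increase (e.g., set N[1] = 3).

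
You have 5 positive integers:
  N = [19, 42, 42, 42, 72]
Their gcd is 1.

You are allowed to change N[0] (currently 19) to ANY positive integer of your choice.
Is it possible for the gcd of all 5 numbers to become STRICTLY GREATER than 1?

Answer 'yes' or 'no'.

Answer: yes

Derivation:
Current gcd = 1
gcd of all OTHER numbers (without N[0]=19): gcd([42, 42, 42, 72]) = 6
The new gcd after any change is gcd(6, new_value).
This can be at most 6.
Since 6 > old gcd 1, the gcd CAN increase (e.g., set N[0] = 6).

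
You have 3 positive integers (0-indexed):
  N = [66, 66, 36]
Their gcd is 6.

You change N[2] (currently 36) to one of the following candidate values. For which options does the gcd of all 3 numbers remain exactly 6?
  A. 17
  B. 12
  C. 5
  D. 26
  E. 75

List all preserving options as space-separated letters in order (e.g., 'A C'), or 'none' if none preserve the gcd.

Answer: B

Derivation:
Old gcd = 6; gcd of others (without N[2]) = 66
New gcd for candidate v: gcd(66, v). Preserves old gcd iff gcd(66, v) = 6.
  Option A: v=17, gcd(66,17)=1 -> changes
  Option B: v=12, gcd(66,12)=6 -> preserves
  Option C: v=5, gcd(66,5)=1 -> changes
  Option D: v=26, gcd(66,26)=2 -> changes
  Option E: v=75, gcd(66,75)=3 -> changes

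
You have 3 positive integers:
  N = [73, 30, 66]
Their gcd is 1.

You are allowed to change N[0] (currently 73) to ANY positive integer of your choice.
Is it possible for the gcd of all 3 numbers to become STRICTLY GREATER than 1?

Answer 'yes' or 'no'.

Current gcd = 1
gcd of all OTHER numbers (without N[0]=73): gcd([30, 66]) = 6
The new gcd after any change is gcd(6, new_value).
This can be at most 6.
Since 6 > old gcd 1, the gcd CAN increase (e.g., set N[0] = 6).

Answer: yes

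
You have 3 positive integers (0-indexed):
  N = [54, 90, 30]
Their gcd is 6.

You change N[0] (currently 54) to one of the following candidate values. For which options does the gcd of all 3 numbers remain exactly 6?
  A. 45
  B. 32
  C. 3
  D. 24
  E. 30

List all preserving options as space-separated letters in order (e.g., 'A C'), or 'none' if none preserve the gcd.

Answer: D

Derivation:
Old gcd = 6; gcd of others (without N[0]) = 30
New gcd for candidate v: gcd(30, v). Preserves old gcd iff gcd(30, v) = 6.
  Option A: v=45, gcd(30,45)=15 -> changes
  Option B: v=32, gcd(30,32)=2 -> changes
  Option C: v=3, gcd(30,3)=3 -> changes
  Option D: v=24, gcd(30,24)=6 -> preserves
  Option E: v=30, gcd(30,30)=30 -> changes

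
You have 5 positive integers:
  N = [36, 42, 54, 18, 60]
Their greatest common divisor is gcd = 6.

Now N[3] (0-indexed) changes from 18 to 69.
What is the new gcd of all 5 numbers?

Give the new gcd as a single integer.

Answer: 3

Derivation:
Numbers: [36, 42, 54, 18, 60], gcd = 6
Change: index 3, 18 -> 69
gcd of the OTHER numbers (without index 3): gcd([36, 42, 54, 60]) = 6
New gcd = gcd(g_others, new_val) = gcd(6, 69) = 3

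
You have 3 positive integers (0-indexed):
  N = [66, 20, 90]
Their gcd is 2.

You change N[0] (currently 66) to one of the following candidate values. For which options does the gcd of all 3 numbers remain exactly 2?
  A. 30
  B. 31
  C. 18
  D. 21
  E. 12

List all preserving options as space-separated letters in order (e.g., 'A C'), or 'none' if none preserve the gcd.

Old gcd = 2; gcd of others (without N[0]) = 10
New gcd for candidate v: gcd(10, v). Preserves old gcd iff gcd(10, v) = 2.
  Option A: v=30, gcd(10,30)=10 -> changes
  Option B: v=31, gcd(10,31)=1 -> changes
  Option C: v=18, gcd(10,18)=2 -> preserves
  Option D: v=21, gcd(10,21)=1 -> changes
  Option E: v=12, gcd(10,12)=2 -> preserves

Answer: C E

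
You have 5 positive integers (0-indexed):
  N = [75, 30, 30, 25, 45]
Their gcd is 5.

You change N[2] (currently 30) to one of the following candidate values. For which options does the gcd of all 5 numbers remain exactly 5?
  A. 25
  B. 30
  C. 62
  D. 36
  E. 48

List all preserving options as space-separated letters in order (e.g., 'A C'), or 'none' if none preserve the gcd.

Answer: A B

Derivation:
Old gcd = 5; gcd of others (without N[2]) = 5
New gcd for candidate v: gcd(5, v). Preserves old gcd iff gcd(5, v) = 5.
  Option A: v=25, gcd(5,25)=5 -> preserves
  Option B: v=30, gcd(5,30)=5 -> preserves
  Option C: v=62, gcd(5,62)=1 -> changes
  Option D: v=36, gcd(5,36)=1 -> changes
  Option E: v=48, gcd(5,48)=1 -> changes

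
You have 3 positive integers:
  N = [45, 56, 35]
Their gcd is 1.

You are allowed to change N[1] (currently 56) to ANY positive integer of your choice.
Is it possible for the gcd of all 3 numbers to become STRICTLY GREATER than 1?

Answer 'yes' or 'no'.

Answer: yes

Derivation:
Current gcd = 1
gcd of all OTHER numbers (without N[1]=56): gcd([45, 35]) = 5
The new gcd after any change is gcd(5, new_value).
This can be at most 5.
Since 5 > old gcd 1, the gcd CAN increase (e.g., set N[1] = 5).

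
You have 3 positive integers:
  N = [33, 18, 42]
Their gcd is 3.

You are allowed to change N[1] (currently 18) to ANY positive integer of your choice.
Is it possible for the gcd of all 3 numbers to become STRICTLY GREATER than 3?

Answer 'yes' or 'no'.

Current gcd = 3
gcd of all OTHER numbers (without N[1]=18): gcd([33, 42]) = 3
The new gcd after any change is gcd(3, new_value).
This can be at most 3.
Since 3 = old gcd 3, the gcd can only stay the same or decrease.

Answer: no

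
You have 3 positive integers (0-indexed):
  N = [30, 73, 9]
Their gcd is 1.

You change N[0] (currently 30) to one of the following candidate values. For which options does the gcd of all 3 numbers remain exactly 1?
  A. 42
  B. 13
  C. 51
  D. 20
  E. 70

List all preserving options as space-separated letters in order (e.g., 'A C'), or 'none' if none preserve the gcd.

Old gcd = 1; gcd of others (without N[0]) = 1
New gcd for candidate v: gcd(1, v). Preserves old gcd iff gcd(1, v) = 1.
  Option A: v=42, gcd(1,42)=1 -> preserves
  Option B: v=13, gcd(1,13)=1 -> preserves
  Option C: v=51, gcd(1,51)=1 -> preserves
  Option D: v=20, gcd(1,20)=1 -> preserves
  Option E: v=70, gcd(1,70)=1 -> preserves

Answer: A B C D E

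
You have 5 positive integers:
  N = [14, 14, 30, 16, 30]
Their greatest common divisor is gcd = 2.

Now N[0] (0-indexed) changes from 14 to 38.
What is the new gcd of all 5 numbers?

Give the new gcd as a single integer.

Answer: 2

Derivation:
Numbers: [14, 14, 30, 16, 30], gcd = 2
Change: index 0, 14 -> 38
gcd of the OTHER numbers (without index 0): gcd([14, 30, 16, 30]) = 2
New gcd = gcd(g_others, new_val) = gcd(2, 38) = 2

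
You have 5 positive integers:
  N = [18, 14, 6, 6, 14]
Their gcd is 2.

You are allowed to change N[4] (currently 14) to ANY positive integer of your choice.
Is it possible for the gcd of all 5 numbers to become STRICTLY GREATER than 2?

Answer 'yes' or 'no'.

Answer: no

Derivation:
Current gcd = 2
gcd of all OTHER numbers (without N[4]=14): gcd([18, 14, 6, 6]) = 2
The new gcd after any change is gcd(2, new_value).
This can be at most 2.
Since 2 = old gcd 2, the gcd can only stay the same or decrease.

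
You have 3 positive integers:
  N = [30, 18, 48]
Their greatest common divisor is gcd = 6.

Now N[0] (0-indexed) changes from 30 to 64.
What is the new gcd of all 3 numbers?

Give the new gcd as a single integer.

Answer: 2

Derivation:
Numbers: [30, 18, 48], gcd = 6
Change: index 0, 30 -> 64
gcd of the OTHER numbers (without index 0): gcd([18, 48]) = 6
New gcd = gcd(g_others, new_val) = gcd(6, 64) = 2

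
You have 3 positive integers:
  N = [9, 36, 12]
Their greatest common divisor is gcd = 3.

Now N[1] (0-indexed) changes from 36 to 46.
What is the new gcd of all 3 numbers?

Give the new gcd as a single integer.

Answer: 1

Derivation:
Numbers: [9, 36, 12], gcd = 3
Change: index 1, 36 -> 46
gcd of the OTHER numbers (without index 1): gcd([9, 12]) = 3
New gcd = gcd(g_others, new_val) = gcd(3, 46) = 1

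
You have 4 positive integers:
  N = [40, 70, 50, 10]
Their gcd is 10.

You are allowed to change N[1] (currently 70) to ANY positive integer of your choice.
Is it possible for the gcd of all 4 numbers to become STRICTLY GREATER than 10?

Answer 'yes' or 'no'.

Answer: no

Derivation:
Current gcd = 10
gcd of all OTHER numbers (without N[1]=70): gcd([40, 50, 10]) = 10
The new gcd after any change is gcd(10, new_value).
This can be at most 10.
Since 10 = old gcd 10, the gcd can only stay the same or decrease.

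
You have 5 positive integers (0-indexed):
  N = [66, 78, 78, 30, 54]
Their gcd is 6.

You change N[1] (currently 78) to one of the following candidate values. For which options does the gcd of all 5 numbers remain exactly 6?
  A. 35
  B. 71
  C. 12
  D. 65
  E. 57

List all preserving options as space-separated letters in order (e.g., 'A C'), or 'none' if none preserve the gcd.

Old gcd = 6; gcd of others (without N[1]) = 6
New gcd for candidate v: gcd(6, v). Preserves old gcd iff gcd(6, v) = 6.
  Option A: v=35, gcd(6,35)=1 -> changes
  Option B: v=71, gcd(6,71)=1 -> changes
  Option C: v=12, gcd(6,12)=6 -> preserves
  Option D: v=65, gcd(6,65)=1 -> changes
  Option E: v=57, gcd(6,57)=3 -> changes

Answer: C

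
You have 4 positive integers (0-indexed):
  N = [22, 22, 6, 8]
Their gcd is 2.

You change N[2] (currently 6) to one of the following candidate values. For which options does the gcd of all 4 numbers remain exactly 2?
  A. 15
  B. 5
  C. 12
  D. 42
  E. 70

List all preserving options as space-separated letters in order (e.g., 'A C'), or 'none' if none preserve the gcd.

Old gcd = 2; gcd of others (without N[2]) = 2
New gcd for candidate v: gcd(2, v). Preserves old gcd iff gcd(2, v) = 2.
  Option A: v=15, gcd(2,15)=1 -> changes
  Option B: v=5, gcd(2,5)=1 -> changes
  Option C: v=12, gcd(2,12)=2 -> preserves
  Option D: v=42, gcd(2,42)=2 -> preserves
  Option E: v=70, gcd(2,70)=2 -> preserves

Answer: C D E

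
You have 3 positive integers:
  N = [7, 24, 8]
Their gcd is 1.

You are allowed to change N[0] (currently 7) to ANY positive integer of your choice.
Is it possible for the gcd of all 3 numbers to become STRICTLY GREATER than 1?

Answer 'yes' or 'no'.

Current gcd = 1
gcd of all OTHER numbers (without N[0]=7): gcd([24, 8]) = 8
The new gcd after any change is gcd(8, new_value).
This can be at most 8.
Since 8 > old gcd 1, the gcd CAN increase (e.g., set N[0] = 8).

Answer: yes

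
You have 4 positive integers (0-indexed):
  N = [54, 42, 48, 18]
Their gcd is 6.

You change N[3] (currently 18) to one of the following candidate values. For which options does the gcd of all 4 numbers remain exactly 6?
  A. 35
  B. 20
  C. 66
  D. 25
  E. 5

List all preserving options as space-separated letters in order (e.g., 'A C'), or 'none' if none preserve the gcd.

Old gcd = 6; gcd of others (without N[3]) = 6
New gcd for candidate v: gcd(6, v). Preserves old gcd iff gcd(6, v) = 6.
  Option A: v=35, gcd(6,35)=1 -> changes
  Option B: v=20, gcd(6,20)=2 -> changes
  Option C: v=66, gcd(6,66)=6 -> preserves
  Option D: v=25, gcd(6,25)=1 -> changes
  Option E: v=5, gcd(6,5)=1 -> changes

Answer: C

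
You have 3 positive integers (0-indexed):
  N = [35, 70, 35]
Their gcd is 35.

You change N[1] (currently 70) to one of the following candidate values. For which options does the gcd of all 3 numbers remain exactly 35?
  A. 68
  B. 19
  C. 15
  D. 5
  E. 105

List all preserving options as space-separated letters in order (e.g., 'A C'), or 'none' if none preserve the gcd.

Old gcd = 35; gcd of others (without N[1]) = 35
New gcd for candidate v: gcd(35, v). Preserves old gcd iff gcd(35, v) = 35.
  Option A: v=68, gcd(35,68)=1 -> changes
  Option B: v=19, gcd(35,19)=1 -> changes
  Option C: v=15, gcd(35,15)=5 -> changes
  Option D: v=5, gcd(35,5)=5 -> changes
  Option E: v=105, gcd(35,105)=35 -> preserves

Answer: E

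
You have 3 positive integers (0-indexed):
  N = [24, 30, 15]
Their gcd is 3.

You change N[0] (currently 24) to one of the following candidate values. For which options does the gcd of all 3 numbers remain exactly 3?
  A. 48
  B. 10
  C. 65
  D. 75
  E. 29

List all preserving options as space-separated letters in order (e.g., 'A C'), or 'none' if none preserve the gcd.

Answer: A

Derivation:
Old gcd = 3; gcd of others (without N[0]) = 15
New gcd for candidate v: gcd(15, v). Preserves old gcd iff gcd(15, v) = 3.
  Option A: v=48, gcd(15,48)=3 -> preserves
  Option B: v=10, gcd(15,10)=5 -> changes
  Option C: v=65, gcd(15,65)=5 -> changes
  Option D: v=75, gcd(15,75)=15 -> changes
  Option E: v=29, gcd(15,29)=1 -> changes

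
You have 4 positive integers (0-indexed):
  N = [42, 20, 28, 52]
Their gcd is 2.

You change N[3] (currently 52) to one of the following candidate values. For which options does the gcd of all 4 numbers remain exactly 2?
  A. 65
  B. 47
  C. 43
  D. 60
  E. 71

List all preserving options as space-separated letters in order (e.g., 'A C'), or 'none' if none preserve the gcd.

Answer: D

Derivation:
Old gcd = 2; gcd of others (without N[3]) = 2
New gcd for candidate v: gcd(2, v). Preserves old gcd iff gcd(2, v) = 2.
  Option A: v=65, gcd(2,65)=1 -> changes
  Option B: v=47, gcd(2,47)=1 -> changes
  Option C: v=43, gcd(2,43)=1 -> changes
  Option D: v=60, gcd(2,60)=2 -> preserves
  Option E: v=71, gcd(2,71)=1 -> changes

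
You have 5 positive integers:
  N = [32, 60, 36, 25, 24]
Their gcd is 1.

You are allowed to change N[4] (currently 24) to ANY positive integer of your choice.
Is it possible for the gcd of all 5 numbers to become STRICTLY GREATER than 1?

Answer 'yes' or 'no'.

Current gcd = 1
gcd of all OTHER numbers (without N[4]=24): gcd([32, 60, 36, 25]) = 1
The new gcd after any change is gcd(1, new_value).
This can be at most 1.
Since 1 = old gcd 1, the gcd can only stay the same or decrease.

Answer: no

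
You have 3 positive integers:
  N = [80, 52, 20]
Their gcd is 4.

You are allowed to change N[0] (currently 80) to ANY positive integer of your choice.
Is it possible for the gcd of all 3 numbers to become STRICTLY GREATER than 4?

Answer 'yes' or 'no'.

Answer: no

Derivation:
Current gcd = 4
gcd of all OTHER numbers (without N[0]=80): gcd([52, 20]) = 4
The new gcd after any change is gcd(4, new_value).
This can be at most 4.
Since 4 = old gcd 4, the gcd can only stay the same or decrease.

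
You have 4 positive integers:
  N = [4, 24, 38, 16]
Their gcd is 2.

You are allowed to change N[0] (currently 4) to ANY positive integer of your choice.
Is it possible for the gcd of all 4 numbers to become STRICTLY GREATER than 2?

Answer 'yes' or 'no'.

Answer: no

Derivation:
Current gcd = 2
gcd of all OTHER numbers (without N[0]=4): gcd([24, 38, 16]) = 2
The new gcd after any change is gcd(2, new_value).
This can be at most 2.
Since 2 = old gcd 2, the gcd can only stay the same or decrease.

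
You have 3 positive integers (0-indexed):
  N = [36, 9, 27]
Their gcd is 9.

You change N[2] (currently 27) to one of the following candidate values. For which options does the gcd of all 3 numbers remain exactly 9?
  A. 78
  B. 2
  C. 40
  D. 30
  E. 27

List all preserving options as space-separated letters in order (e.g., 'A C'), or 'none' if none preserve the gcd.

Old gcd = 9; gcd of others (without N[2]) = 9
New gcd for candidate v: gcd(9, v). Preserves old gcd iff gcd(9, v) = 9.
  Option A: v=78, gcd(9,78)=3 -> changes
  Option B: v=2, gcd(9,2)=1 -> changes
  Option C: v=40, gcd(9,40)=1 -> changes
  Option D: v=30, gcd(9,30)=3 -> changes
  Option E: v=27, gcd(9,27)=9 -> preserves

Answer: E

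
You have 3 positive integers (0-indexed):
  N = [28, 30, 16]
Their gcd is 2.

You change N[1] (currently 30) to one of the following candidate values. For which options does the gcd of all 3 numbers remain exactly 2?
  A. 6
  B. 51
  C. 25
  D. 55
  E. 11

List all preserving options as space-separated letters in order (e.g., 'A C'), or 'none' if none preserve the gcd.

Answer: A

Derivation:
Old gcd = 2; gcd of others (without N[1]) = 4
New gcd for candidate v: gcd(4, v). Preserves old gcd iff gcd(4, v) = 2.
  Option A: v=6, gcd(4,6)=2 -> preserves
  Option B: v=51, gcd(4,51)=1 -> changes
  Option C: v=25, gcd(4,25)=1 -> changes
  Option D: v=55, gcd(4,55)=1 -> changes
  Option E: v=11, gcd(4,11)=1 -> changes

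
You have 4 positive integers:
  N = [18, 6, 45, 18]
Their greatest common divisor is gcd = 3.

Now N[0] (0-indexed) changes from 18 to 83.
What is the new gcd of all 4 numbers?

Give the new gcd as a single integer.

Answer: 1

Derivation:
Numbers: [18, 6, 45, 18], gcd = 3
Change: index 0, 18 -> 83
gcd of the OTHER numbers (without index 0): gcd([6, 45, 18]) = 3
New gcd = gcd(g_others, new_val) = gcd(3, 83) = 1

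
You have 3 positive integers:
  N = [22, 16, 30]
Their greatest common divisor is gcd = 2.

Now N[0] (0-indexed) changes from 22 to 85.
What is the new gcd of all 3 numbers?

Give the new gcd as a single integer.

Numbers: [22, 16, 30], gcd = 2
Change: index 0, 22 -> 85
gcd of the OTHER numbers (without index 0): gcd([16, 30]) = 2
New gcd = gcd(g_others, new_val) = gcd(2, 85) = 1

Answer: 1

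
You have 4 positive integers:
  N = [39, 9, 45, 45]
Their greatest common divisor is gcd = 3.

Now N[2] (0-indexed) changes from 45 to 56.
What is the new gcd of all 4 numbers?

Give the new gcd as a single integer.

Numbers: [39, 9, 45, 45], gcd = 3
Change: index 2, 45 -> 56
gcd of the OTHER numbers (without index 2): gcd([39, 9, 45]) = 3
New gcd = gcd(g_others, new_val) = gcd(3, 56) = 1

Answer: 1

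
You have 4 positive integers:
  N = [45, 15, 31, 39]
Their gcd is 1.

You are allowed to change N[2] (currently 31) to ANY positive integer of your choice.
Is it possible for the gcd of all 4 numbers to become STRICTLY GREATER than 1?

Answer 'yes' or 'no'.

Answer: yes

Derivation:
Current gcd = 1
gcd of all OTHER numbers (without N[2]=31): gcd([45, 15, 39]) = 3
The new gcd after any change is gcd(3, new_value).
This can be at most 3.
Since 3 > old gcd 1, the gcd CAN increase (e.g., set N[2] = 3).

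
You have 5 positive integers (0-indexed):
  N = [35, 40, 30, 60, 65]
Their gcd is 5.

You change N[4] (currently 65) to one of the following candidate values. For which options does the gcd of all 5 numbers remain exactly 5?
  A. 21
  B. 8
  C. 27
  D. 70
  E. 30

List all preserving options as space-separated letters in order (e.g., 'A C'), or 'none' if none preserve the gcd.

Answer: D E

Derivation:
Old gcd = 5; gcd of others (without N[4]) = 5
New gcd for candidate v: gcd(5, v). Preserves old gcd iff gcd(5, v) = 5.
  Option A: v=21, gcd(5,21)=1 -> changes
  Option B: v=8, gcd(5,8)=1 -> changes
  Option C: v=27, gcd(5,27)=1 -> changes
  Option D: v=70, gcd(5,70)=5 -> preserves
  Option E: v=30, gcd(5,30)=5 -> preserves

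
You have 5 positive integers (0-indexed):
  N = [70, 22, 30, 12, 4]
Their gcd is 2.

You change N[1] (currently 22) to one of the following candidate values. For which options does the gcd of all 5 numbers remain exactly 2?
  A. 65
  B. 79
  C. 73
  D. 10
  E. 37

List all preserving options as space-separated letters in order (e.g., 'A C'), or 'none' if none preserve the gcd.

Answer: D

Derivation:
Old gcd = 2; gcd of others (without N[1]) = 2
New gcd for candidate v: gcd(2, v). Preserves old gcd iff gcd(2, v) = 2.
  Option A: v=65, gcd(2,65)=1 -> changes
  Option B: v=79, gcd(2,79)=1 -> changes
  Option C: v=73, gcd(2,73)=1 -> changes
  Option D: v=10, gcd(2,10)=2 -> preserves
  Option E: v=37, gcd(2,37)=1 -> changes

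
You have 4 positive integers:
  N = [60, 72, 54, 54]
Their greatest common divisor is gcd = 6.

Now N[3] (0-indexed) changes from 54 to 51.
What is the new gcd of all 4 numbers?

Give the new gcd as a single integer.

Answer: 3

Derivation:
Numbers: [60, 72, 54, 54], gcd = 6
Change: index 3, 54 -> 51
gcd of the OTHER numbers (without index 3): gcd([60, 72, 54]) = 6
New gcd = gcd(g_others, new_val) = gcd(6, 51) = 3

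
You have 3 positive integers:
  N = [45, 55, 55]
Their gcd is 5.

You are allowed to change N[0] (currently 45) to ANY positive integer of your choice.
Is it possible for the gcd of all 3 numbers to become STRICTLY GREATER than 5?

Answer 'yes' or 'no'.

Answer: yes

Derivation:
Current gcd = 5
gcd of all OTHER numbers (without N[0]=45): gcd([55, 55]) = 55
The new gcd after any change is gcd(55, new_value).
This can be at most 55.
Since 55 > old gcd 5, the gcd CAN increase (e.g., set N[0] = 55).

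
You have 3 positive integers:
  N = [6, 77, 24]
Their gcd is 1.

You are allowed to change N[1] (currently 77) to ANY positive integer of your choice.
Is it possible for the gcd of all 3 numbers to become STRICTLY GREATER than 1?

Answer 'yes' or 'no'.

Current gcd = 1
gcd of all OTHER numbers (without N[1]=77): gcd([6, 24]) = 6
The new gcd after any change is gcd(6, new_value).
This can be at most 6.
Since 6 > old gcd 1, the gcd CAN increase (e.g., set N[1] = 6).

Answer: yes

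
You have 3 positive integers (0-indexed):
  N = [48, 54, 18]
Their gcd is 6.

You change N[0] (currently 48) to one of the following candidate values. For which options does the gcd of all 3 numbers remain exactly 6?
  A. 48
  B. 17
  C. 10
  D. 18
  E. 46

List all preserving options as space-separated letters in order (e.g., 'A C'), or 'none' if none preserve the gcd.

Answer: A

Derivation:
Old gcd = 6; gcd of others (without N[0]) = 18
New gcd for candidate v: gcd(18, v). Preserves old gcd iff gcd(18, v) = 6.
  Option A: v=48, gcd(18,48)=6 -> preserves
  Option B: v=17, gcd(18,17)=1 -> changes
  Option C: v=10, gcd(18,10)=2 -> changes
  Option D: v=18, gcd(18,18)=18 -> changes
  Option E: v=46, gcd(18,46)=2 -> changes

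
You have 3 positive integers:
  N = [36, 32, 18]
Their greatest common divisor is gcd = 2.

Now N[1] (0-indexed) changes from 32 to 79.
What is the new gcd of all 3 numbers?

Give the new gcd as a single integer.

Numbers: [36, 32, 18], gcd = 2
Change: index 1, 32 -> 79
gcd of the OTHER numbers (without index 1): gcd([36, 18]) = 18
New gcd = gcd(g_others, new_val) = gcd(18, 79) = 1

Answer: 1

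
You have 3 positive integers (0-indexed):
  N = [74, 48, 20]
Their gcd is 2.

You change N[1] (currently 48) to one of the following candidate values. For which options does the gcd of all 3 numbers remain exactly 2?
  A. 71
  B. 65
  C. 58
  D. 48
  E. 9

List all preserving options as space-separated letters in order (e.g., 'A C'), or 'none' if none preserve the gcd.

Old gcd = 2; gcd of others (without N[1]) = 2
New gcd for candidate v: gcd(2, v). Preserves old gcd iff gcd(2, v) = 2.
  Option A: v=71, gcd(2,71)=1 -> changes
  Option B: v=65, gcd(2,65)=1 -> changes
  Option C: v=58, gcd(2,58)=2 -> preserves
  Option D: v=48, gcd(2,48)=2 -> preserves
  Option E: v=9, gcd(2,9)=1 -> changes

Answer: C D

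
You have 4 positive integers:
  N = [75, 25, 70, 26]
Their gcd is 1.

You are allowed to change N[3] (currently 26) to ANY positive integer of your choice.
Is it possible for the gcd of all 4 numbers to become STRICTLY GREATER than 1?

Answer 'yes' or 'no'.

Current gcd = 1
gcd of all OTHER numbers (without N[3]=26): gcd([75, 25, 70]) = 5
The new gcd after any change is gcd(5, new_value).
This can be at most 5.
Since 5 > old gcd 1, the gcd CAN increase (e.g., set N[3] = 5).

Answer: yes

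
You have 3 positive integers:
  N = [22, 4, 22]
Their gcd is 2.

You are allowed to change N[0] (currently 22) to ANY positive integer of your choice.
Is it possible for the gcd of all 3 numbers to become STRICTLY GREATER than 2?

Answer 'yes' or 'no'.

Answer: no

Derivation:
Current gcd = 2
gcd of all OTHER numbers (without N[0]=22): gcd([4, 22]) = 2
The new gcd after any change is gcd(2, new_value).
This can be at most 2.
Since 2 = old gcd 2, the gcd can only stay the same or decrease.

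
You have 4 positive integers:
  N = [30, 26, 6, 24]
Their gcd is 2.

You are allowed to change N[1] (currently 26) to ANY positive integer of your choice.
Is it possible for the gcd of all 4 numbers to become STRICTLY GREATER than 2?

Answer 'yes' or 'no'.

Current gcd = 2
gcd of all OTHER numbers (without N[1]=26): gcd([30, 6, 24]) = 6
The new gcd after any change is gcd(6, new_value).
This can be at most 6.
Since 6 > old gcd 2, the gcd CAN increase (e.g., set N[1] = 6).

Answer: yes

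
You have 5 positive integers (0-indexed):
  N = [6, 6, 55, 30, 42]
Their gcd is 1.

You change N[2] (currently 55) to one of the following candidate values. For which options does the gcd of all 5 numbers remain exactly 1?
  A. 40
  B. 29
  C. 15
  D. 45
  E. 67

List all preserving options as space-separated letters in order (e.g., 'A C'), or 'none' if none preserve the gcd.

Old gcd = 1; gcd of others (without N[2]) = 6
New gcd for candidate v: gcd(6, v). Preserves old gcd iff gcd(6, v) = 1.
  Option A: v=40, gcd(6,40)=2 -> changes
  Option B: v=29, gcd(6,29)=1 -> preserves
  Option C: v=15, gcd(6,15)=3 -> changes
  Option D: v=45, gcd(6,45)=3 -> changes
  Option E: v=67, gcd(6,67)=1 -> preserves

Answer: B E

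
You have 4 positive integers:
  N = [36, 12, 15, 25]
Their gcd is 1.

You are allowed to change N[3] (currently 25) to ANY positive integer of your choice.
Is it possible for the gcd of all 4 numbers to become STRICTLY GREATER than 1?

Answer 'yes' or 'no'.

Answer: yes

Derivation:
Current gcd = 1
gcd of all OTHER numbers (without N[3]=25): gcd([36, 12, 15]) = 3
The new gcd after any change is gcd(3, new_value).
This can be at most 3.
Since 3 > old gcd 1, the gcd CAN increase (e.g., set N[3] = 3).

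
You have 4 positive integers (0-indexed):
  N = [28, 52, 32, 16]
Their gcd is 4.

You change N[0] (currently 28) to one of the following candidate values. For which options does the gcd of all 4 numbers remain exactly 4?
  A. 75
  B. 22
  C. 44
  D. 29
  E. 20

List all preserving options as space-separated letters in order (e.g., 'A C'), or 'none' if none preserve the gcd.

Answer: C E

Derivation:
Old gcd = 4; gcd of others (without N[0]) = 4
New gcd for candidate v: gcd(4, v). Preserves old gcd iff gcd(4, v) = 4.
  Option A: v=75, gcd(4,75)=1 -> changes
  Option B: v=22, gcd(4,22)=2 -> changes
  Option C: v=44, gcd(4,44)=4 -> preserves
  Option D: v=29, gcd(4,29)=1 -> changes
  Option E: v=20, gcd(4,20)=4 -> preserves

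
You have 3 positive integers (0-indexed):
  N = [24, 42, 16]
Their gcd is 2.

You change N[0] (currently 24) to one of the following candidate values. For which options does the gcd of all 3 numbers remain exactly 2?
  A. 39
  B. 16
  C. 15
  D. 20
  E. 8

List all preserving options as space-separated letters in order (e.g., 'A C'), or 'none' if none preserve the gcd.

Old gcd = 2; gcd of others (without N[0]) = 2
New gcd for candidate v: gcd(2, v). Preserves old gcd iff gcd(2, v) = 2.
  Option A: v=39, gcd(2,39)=1 -> changes
  Option B: v=16, gcd(2,16)=2 -> preserves
  Option C: v=15, gcd(2,15)=1 -> changes
  Option D: v=20, gcd(2,20)=2 -> preserves
  Option E: v=8, gcd(2,8)=2 -> preserves

Answer: B D E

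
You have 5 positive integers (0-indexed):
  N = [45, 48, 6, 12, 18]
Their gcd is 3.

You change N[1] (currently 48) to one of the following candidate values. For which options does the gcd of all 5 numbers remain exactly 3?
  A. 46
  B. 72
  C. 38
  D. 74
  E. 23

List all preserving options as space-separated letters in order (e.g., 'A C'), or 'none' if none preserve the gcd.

Old gcd = 3; gcd of others (without N[1]) = 3
New gcd for candidate v: gcd(3, v). Preserves old gcd iff gcd(3, v) = 3.
  Option A: v=46, gcd(3,46)=1 -> changes
  Option B: v=72, gcd(3,72)=3 -> preserves
  Option C: v=38, gcd(3,38)=1 -> changes
  Option D: v=74, gcd(3,74)=1 -> changes
  Option E: v=23, gcd(3,23)=1 -> changes

Answer: B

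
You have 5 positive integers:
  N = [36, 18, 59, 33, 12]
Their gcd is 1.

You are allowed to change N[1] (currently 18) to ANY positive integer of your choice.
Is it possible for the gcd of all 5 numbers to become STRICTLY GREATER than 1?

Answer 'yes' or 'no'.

Answer: no

Derivation:
Current gcd = 1
gcd of all OTHER numbers (without N[1]=18): gcd([36, 59, 33, 12]) = 1
The new gcd after any change is gcd(1, new_value).
This can be at most 1.
Since 1 = old gcd 1, the gcd can only stay the same or decrease.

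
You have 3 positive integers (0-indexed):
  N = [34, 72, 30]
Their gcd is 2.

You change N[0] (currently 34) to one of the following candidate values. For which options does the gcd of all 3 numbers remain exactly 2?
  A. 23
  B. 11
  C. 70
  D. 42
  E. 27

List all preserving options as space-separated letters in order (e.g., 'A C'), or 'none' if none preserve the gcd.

Answer: C

Derivation:
Old gcd = 2; gcd of others (without N[0]) = 6
New gcd for candidate v: gcd(6, v). Preserves old gcd iff gcd(6, v) = 2.
  Option A: v=23, gcd(6,23)=1 -> changes
  Option B: v=11, gcd(6,11)=1 -> changes
  Option C: v=70, gcd(6,70)=2 -> preserves
  Option D: v=42, gcd(6,42)=6 -> changes
  Option E: v=27, gcd(6,27)=3 -> changes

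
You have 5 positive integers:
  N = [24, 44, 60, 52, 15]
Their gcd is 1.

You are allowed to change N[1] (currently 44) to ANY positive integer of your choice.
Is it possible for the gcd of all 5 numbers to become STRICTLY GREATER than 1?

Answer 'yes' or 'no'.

Current gcd = 1
gcd of all OTHER numbers (without N[1]=44): gcd([24, 60, 52, 15]) = 1
The new gcd after any change is gcd(1, new_value).
This can be at most 1.
Since 1 = old gcd 1, the gcd can only stay the same or decrease.

Answer: no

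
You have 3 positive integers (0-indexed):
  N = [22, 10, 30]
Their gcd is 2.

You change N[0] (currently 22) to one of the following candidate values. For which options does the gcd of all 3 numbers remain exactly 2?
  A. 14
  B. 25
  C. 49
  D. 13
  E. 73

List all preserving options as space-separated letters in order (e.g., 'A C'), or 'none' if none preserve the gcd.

Old gcd = 2; gcd of others (without N[0]) = 10
New gcd for candidate v: gcd(10, v). Preserves old gcd iff gcd(10, v) = 2.
  Option A: v=14, gcd(10,14)=2 -> preserves
  Option B: v=25, gcd(10,25)=5 -> changes
  Option C: v=49, gcd(10,49)=1 -> changes
  Option D: v=13, gcd(10,13)=1 -> changes
  Option E: v=73, gcd(10,73)=1 -> changes

Answer: A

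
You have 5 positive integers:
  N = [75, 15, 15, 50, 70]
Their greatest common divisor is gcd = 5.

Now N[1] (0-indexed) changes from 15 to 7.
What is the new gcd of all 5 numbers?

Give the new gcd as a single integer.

Numbers: [75, 15, 15, 50, 70], gcd = 5
Change: index 1, 15 -> 7
gcd of the OTHER numbers (without index 1): gcd([75, 15, 50, 70]) = 5
New gcd = gcd(g_others, new_val) = gcd(5, 7) = 1

Answer: 1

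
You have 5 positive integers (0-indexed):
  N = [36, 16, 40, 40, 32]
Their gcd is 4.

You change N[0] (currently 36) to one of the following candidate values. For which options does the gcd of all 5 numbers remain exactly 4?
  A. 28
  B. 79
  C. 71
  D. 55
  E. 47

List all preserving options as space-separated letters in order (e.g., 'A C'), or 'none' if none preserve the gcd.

Answer: A

Derivation:
Old gcd = 4; gcd of others (without N[0]) = 8
New gcd for candidate v: gcd(8, v). Preserves old gcd iff gcd(8, v) = 4.
  Option A: v=28, gcd(8,28)=4 -> preserves
  Option B: v=79, gcd(8,79)=1 -> changes
  Option C: v=71, gcd(8,71)=1 -> changes
  Option D: v=55, gcd(8,55)=1 -> changes
  Option E: v=47, gcd(8,47)=1 -> changes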